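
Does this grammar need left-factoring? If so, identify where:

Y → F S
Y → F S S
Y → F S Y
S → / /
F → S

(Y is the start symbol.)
Left-factoring is needed when two productions for the same non-terminal
share a common prefix on the right-hand side.

Productions for Y:
  Y → F S
  Y → F S S
  Y → F S Y

Found common prefix 'F S' in productions for Y

Answer: Yes, Y has productions with common prefix 'F S'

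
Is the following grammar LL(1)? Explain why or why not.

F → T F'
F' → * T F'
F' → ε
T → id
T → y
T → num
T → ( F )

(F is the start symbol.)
Yes, the grammar is LL(1).

A grammar is LL(1) if for each non-terminal N with multiple productions, the predict sets of those productions are pairwise disjoint, where PREDICT(N → α) = (FIRST(α) \ {ε}) ∪ (FOLLOW(N) if α ⇒* ε).

Relevant sets:
  FOLLOW(F') = { $, ')' }

For F':
  PREDICT(F' → '*' T F') = { '*' }
  PREDICT(F' → ε) = { $, ')' }
For T:
  PREDICT(T → id) = { 'id' }
  PREDICT(T → y) = { 'y' }
  PREDICT(T → num) = { 'num' }
  PREDICT(T → '(' F ')') = { '(' }
F has a single production, so nothing to check there.

All predict sets are disjoint. The grammar IS LL(1).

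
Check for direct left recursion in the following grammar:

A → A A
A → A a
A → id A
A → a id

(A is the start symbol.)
Direct left recursion occurs when N → N α for some non-terminal N (the right-hand side begins with the left-hand side itself).

A → A A: LEFT RECURSIVE (starts with A)
A → A a: LEFT RECURSIVE (starts with A)
A → id A: starts with id
A → a id: starts with a

The grammar has direct left recursion on: A.

Answer: Yes, A is left-recursive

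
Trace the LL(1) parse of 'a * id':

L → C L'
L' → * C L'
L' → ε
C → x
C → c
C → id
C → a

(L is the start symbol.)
Stack is shown with the top on the left.

Stack     Input     Action
--------------------------
L $       a * id $  output L → C L'
C L' $    a * id $  output C → a
a L' $    a * id $  match 'a'
L' $      * id $    output L' → * C L'
* C L' $  * id $    match '*'
C L' $    id $      output C → id
id L' $   id $      match 'id'
L' $      $         output L' → ε
$         $         accept

The string is accepted.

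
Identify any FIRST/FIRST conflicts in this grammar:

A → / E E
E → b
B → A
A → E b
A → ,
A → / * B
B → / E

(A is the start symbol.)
Yes. A → '/' E E / A → '/' '*' B on { '/' }; B → A / B → '/' E on { '/' }

A FIRST/FIRST conflict occurs when two productions N → α and N → β for the same non-terminal have FIRST(α) ∩ FIRST(β) ≠ ∅ (with ε ∈ FIRST of a nullable right-hand side, so two nullable alternatives also conflict).

FIRST sets of the non-terminals at (or reachable through a nullable prefix from) the front of some alternative:
  FIRST(E) = { 'b' }
  FIRST(A) = { ',', '/', 'b' }

Productions for A:
  A → / E E: FIRST = { '/' }
  A → E b: FIRST = { 'b' }
  A → ,: FIRST = { ',' }
  A → / * B: FIRST = { '/' }
Productions for B:
  B → A: FIRST = { ',', '/', 'b' }
  B → / E: FIRST = { '/' }
E has only one production, so no FIRST/FIRST conflict is possible there.

Conflict for A: A → / E E and A → / * B
  Overlap: { '/' }
Conflict for B: B → A and B → / E
  Overlap: { '/' }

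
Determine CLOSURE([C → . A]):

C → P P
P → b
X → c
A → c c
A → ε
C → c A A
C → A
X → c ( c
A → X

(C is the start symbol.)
To compute CLOSURE, for each item [A → α.Bβ] where B is a non-terminal, add [B → .γ] for all productions B → γ; repeat for the newly added items until nothing changes.

Start with: [C → . A]
  [C → . A] has the dot before A: add [A → . c c], [A → .], [A → . X]
  [A → . X] has the dot before X: add [X → . c], [X → . c ( c]
No further items can be added.

CLOSURE = { [A → . X], [A → . c c], [A → .], [C → . A], [X → . c ( c], [X → . c] }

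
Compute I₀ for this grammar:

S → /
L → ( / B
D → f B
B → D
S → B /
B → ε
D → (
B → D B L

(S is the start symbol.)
First, augment the grammar with S' → S
I₀ = CLOSURE({ [S' → . S] }):
  [S' → . S] has the dot before S: add [S → . /], [S → . B /]
  [S → . B /] has the dot before B: add [B → . D], [B → .], [B → . D B L]
  [B → . D] has the dot before D: add [D → . f B], [D → . (]
No further items can be added.

I₀ = { [B → . D B L], [B → . D], [B → .], [D → . (], [D → . f B], [S → . /], [S → . B /], [S' → . S] }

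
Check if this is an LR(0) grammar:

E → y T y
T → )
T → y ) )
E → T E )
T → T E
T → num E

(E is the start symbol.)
No. Shift-reduce conflict between [T → ) .] and [T → y ) . )]

Augment with E' → E and build the canonical LR(0) collection (I0 = CLOSURE({[E' → . E]}), then GOTO on every symbol after a dot until no new states appear). It has 16 states:
  I0: { [E → . T E )], [E → . y T y], [E' → . E], [T → . )], [T → . T E], [T → . num E], [T → . y ) )] }  — shift
  I1: { [T → ) .] }  — reduce
  I2: { [E' → E .] }  — accept
  I3: { [E → . T E )], [E → . y T y], [E → T . E )], [T → . )], [T → . T E], [T → . num E], [T → . y ) )], [T → T . E] }  — shift
  I4: { [E → . T E )], [E → . y T y], [T → . )], [T → . T E], [T → . num E], [T → . y ) )], [T → num . E] }  — shift
  I5: { [E → y . T y], [T → . )], [T → . T E], [T → . num E], [T → . y ) )], [T → y . ) )] }  — shift
  I6: { [T → ) .], [T → y ) . )] }  — shift, reduce
  I7: { [E → . T E )], [E → . y T y], [E → y T . y], [T → . )], [T → . T E], [T → . num E], [T → . y ) )], [T → T . E] }  — shift
  I8: { [T → y . ) )] }  — shift
  I9: { [T → y ) . )] }  — shift
  I10: { [T → y ) ) .] }  — reduce
  I11: { [T → T E .] }  — reduce
  I12: { [E → y . T y], [E → y T y .], [T → . )], [T → . T E], [T → . num E], [T → . y ) )], [T → y . ) )] }  — shift, reduce
  I13: { [T → num E .] }  — reduce
  I14: { [E → T E . )], [T → T E .] }  — shift, reduce
  I15: { [E → T E ) .] }  — reduce

Conflict in state I6:
  Shift-reduce conflict between [T → ) .] and [T → y ) . )]
So the grammar is NOT LR(0).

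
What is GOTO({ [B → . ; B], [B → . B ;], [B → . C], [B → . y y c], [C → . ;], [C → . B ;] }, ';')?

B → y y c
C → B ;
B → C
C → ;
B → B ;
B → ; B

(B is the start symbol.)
{ [B → . ; B], [B → . B ;], [B → . C], [B → . y y c], [B → ; . B], [C → . ;], [C → . B ;], [C → ; .] }

GOTO(I, ';') = CLOSURE({ [A → αX.β] : [A → α.Xβ] ∈ I, X = ';' })

Items with dot before ';', with the dot advanced:
  [B → . ; B] → [B → ; . B]
  [C → . ;] → [C → ; .]
Closure of the advanced items:
  [B → ; . B] has the dot before B: add [B → . y y c], [B → . C], [B → . B ;], [B → . ; B]
  [B → . C] has the dot before C: add [C → . B ;], [C → . ;]

GOTO = { [B → . ; B], [B → . B ;], [B → . C], [B → . y y c], [B → ; . B], [C → . ;], [C → . B ;], [C → ; .] }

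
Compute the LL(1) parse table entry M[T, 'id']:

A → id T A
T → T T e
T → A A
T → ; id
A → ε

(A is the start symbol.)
To find M[T, 'id'], we find productions for T where 'id' is in the predict set (PREDICT(N → α) = (FIRST(α) \ {ε}) ∪ (FOLLOW(N) if α ⇒* ε)).

Relevant sets:
  FIRST(T) = { ';', 'e', 'id', ε }
  FIRST(A) = { 'id', ε }
  FOLLOW(T) = { $, ';', 'e', 'id' }

T → T T e: PREDICT = { ';', 'e', 'id' }
  'id' is in predict set, so this production goes in M[T, 'id']
T → A A: PREDICT = { $, ';', 'e', 'id' }
  'id' is in predict set, so this production goes in M[T, 'id']
T → ; id: PREDICT = { ';' }

M[T, 'id'] = T → T T e, T → A A  (a multiply-defined cell — the grammar is not LL(1))

Answer: T → T T e, T → A A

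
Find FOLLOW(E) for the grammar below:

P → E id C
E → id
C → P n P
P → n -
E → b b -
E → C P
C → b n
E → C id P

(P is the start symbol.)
{ 'id' }

To compute FOLLOW(E), find every occurrence of E on a right-hand side N → α E β: add FIRST(β) \ {ε}, and if β is empty or nullable also add FOLLOW(N). Iterate to a fixed point.

In P → E id C: E is followed by id C, add FIRST(id C) \ {ε} = { 'id' }

Taking the union: FOLLOW(E) = { 'id' }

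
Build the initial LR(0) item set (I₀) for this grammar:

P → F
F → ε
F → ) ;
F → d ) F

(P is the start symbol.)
First, augment the grammar with P' → P
I₀ = CLOSURE({ [P' → . P] }):
  [P' → . P] has the dot before P: add [P → . F]
  [P → . F] has the dot before F: add [F → .], [F → . ) ;], [F → . d ) F]
No further items can be added.

I₀ = { [F → . ) ;], [F → . d ) F], [F → .], [P → . F], [P' → . P] }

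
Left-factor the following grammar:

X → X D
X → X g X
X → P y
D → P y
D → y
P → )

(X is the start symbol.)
X → X X'
X' → D
X' → g X
X → P y
D → P y
D → y
P → )

Left-factoring transforms A → αβ₁ | αβ₂ into A → αA' and A' → β₁ | β₂
(α is the longest common prefix among the alternatives). Repeat until
no nonterminal has two alternatives with a common prefix.

Round 1: X has alternatives sharing prefix 'X'. Introduce X': X → X X'
  Add: X' → D
  Add: X' → g X

No remaining common prefixes — done.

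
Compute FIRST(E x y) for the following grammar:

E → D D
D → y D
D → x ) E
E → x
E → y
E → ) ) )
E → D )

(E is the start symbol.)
{ ')', 'x', 'y' }

FIRST sets of the non-terminals involved (from the grammar, by fixed-point iteration):
  FIRST(E) = { ')', 'x', 'y' }

To compute FIRST(E x y), process the symbols left to right:
Symbol E is a non-terminal. Add FIRST(E) \ {ε} = { ')', 'x', 'y' }
E is not nullable (ε ∉ FIRST(E)), so stop here.
FIRST(E x y) = { ')', 'x', 'y' }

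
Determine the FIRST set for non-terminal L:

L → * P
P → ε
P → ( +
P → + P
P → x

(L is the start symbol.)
{ '*' }

From L → * P:
  - '*' is a terminal: add '*' and stop

Collecting: FIRST(L) = { '*' }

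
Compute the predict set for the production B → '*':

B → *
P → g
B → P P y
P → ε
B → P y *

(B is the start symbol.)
PREDICT(B → '*') = (FIRST(RHS) \ {ε}) ∪ (FOLLOW(B) if ε ∈ FIRST(RHS), i.e. RHS ⇒* ε)
FIRST('*') = { '*' }
ε ∉ FIRST('*'), so FOLLOW(B) is not added.
PREDICT(B → '*') = { '*' }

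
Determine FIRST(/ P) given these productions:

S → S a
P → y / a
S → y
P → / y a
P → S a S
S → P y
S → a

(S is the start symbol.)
{ '/' }

To compute FIRST(/ P), process the symbols left to right:
Symbol / is a terminal. Add '/' and stop.
FIRST(/ P) = { '/' }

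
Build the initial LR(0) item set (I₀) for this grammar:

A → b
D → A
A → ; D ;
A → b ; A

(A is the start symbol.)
{ [A → . ; D ;], [A → . b ; A], [A → . b], [A' → . A] }

First, augment the grammar with A' → A
I₀ = CLOSURE({ [A' → . A] }):
  [A' → . A] has the dot before A: add [A → . b], [A → . ; D ;], [A → . b ; A]
No further items can be added.

I₀ = { [A → . ; D ;], [A → . b ; A], [A → . b], [A' → . A] }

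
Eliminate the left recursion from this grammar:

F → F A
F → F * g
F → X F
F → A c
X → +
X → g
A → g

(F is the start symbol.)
F → X F F'
F → A c F'
F' → A F'
F' → * g F'
F' → ε
X → +
X → g
A → g

F is directly left-recursive. The standard transformation for
  A → A α₁ | ... | A α_m | β₁ | ... | β_n
is
  A  → β₁ A' | ... | β_n A'
  A' → α₁ A' | ... | α_m A' | ε

F → X F becomes F → X F F'
F → A c becomes F → A c F'
F → F A becomes F' → A F'
F → F * g becomes F' → * g F'
Add F' → ε

Productions for other non-terminals are unchanged:
  X → +
  X → g
  A → g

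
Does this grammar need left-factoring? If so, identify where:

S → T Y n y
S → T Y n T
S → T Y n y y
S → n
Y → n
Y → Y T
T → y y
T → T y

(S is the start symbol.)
Yes, S has productions with common prefix 'T Y n'

Left-factoring is needed when two productions for the same non-terminal
share a common prefix on the right-hand side.

Productions for S:
  S → T Y n y
  S → T Y n T
  S → T Y n y y
  S → n
Productions for Y:
  Y → n
  Y → Y T
Productions for T:
  T → y y
  T → T y

Found common prefix 'T Y n' in productions for S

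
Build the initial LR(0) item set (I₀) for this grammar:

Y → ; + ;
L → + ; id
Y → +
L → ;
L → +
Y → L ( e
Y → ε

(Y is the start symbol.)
First, augment the grammar with Y' → Y
I₀ = CLOSURE({ [Y' → . Y] }):
  [Y' → . Y] has the dot before Y: add [Y → . ; + ;], [Y → . +], [Y → . L ( e], [Y → .]
  [Y → . L ( e] has the dot before L: add [L → . + ; id], [L → . ;], [L → . +]
No further items can be added.

I₀ = { [L → . + ; id], [L → . +], [L → . ;], [Y → . +], [Y → . ; + ;], [Y → . L ( e], [Y → .], [Y' → . Y] }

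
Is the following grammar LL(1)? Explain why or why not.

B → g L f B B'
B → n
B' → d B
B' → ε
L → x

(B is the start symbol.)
No. Predict set conflict for B': { 'd' }

A grammar is LL(1) if for each non-terminal N with multiple productions, the predict sets of those productions are pairwise disjoint, where PREDICT(N → α) = (FIRST(α) \ {ε}) ∪ (FOLLOW(N) if α ⇒* ε).

Relevant sets:
  FOLLOW(B') = { $, 'd' }

For B:
  PREDICT(B → g L f B B') = { 'g' }
  PREDICT(B → n) = { 'n' }
For B':
  PREDICT(B' → d B) = { 'd' }
  PREDICT(B' → ε) = { $, 'd' }
L has a single production, so nothing to check there.

Conflict found: Predict set conflict for B': { 'd' }
The grammar is NOT LL(1).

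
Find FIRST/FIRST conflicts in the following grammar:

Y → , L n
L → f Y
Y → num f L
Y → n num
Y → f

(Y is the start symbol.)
No FIRST/FIRST conflicts.

A FIRST/FIRST conflict occurs when two productions N → α and N → β for the same non-terminal have FIRST(α) ∩ FIRST(β) ≠ ∅ (with ε ∈ FIRST of a nullable right-hand side, so two nullable alternatives also conflict).

Productions for Y:
  Y → , L n: FIRST = { ',' }
  Y → num f L: FIRST = { 'num' }
  Y → n num: FIRST = { 'n' }
  Y → f: FIRST = { 'f' }
L has only one production, so no FIRST/FIRST conflict is possible there.

All alternatives of each non-terminal have pairwise disjoint FIRST sets.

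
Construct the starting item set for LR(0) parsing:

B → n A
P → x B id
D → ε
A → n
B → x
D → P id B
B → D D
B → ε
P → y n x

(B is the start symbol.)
First, augment the grammar with B' → B
I₀ = CLOSURE({ [B' → . B] }):
  [B' → . B] has the dot before B: add [B → . n A], [B → . x], [B → . D D], [B → .]
  [B → . D D] has the dot before D: add [D → .], [D → . P id B]
  [D → . P id B] has the dot before P: add [P → . x B id], [P → . y n x]
No further items can be added.

I₀ = { [B → . D D], [B → . n A], [B → . x], [B → .], [B' → . B], [D → . P id B], [D → .], [P → . x B id], [P → . y n x] }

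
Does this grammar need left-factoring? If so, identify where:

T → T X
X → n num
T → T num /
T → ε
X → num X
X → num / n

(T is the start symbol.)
Yes, T has productions with common prefix 'T'; X has productions with common prefix 'num'

Left-factoring is needed when two productions for the same non-terminal
share a common prefix on the right-hand side.

Productions for T:
  T → T X
  T → T num /
  T → ε
Productions for X:
  X → n num
  X → num X
  X → num / n

Found common prefix 'T' in productions for T
Found common prefix 'num' in productions for X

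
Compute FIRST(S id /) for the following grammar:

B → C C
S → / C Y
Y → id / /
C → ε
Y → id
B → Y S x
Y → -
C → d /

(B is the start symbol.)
FIRST sets of the non-terminals involved (from the grammar, by fixed-point iteration):
  FIRST(S) = { '/' }

To compute FIRST(S id /), process the symbols left to right:
Symbol S is a non-terminal. Add FIRST(S) \ {ε} = { '/' }
S is not nullable (ε ∉ FIRST(S)), so stop here.
FIRST(S id /) = { '/' }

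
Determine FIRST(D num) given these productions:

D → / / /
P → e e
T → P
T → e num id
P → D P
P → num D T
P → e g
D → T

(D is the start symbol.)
FIRST sets of the non-terminals involved (from the grammar, by fixed-point iteration):
  FIRST(D) = { '/', 'e', 'num' }

To compute FIRST(D num), process the symbols left to right:
Symbol D is a non-terminal. Add FIRST(D) \ {ε} = { '/', 'e', 'num' }
D is not nullable (ε ∉ FIRST(D)), so stop here.
FIRST(D num) = { '/', 'e', 'num' }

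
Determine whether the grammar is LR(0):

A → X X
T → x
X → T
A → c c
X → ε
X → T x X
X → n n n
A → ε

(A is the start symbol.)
No. Shift-reduce conflict between [A → .] and [A → . c c]

A grammar is LR(0) if no state in the canonical LR(0) collection has:
  - both a shift item (dot before a terminal) and a complete item (shift-reduce conflict), or
  - two or more complete items (reduce-reduce conflict; the accept item [A' → A .] counts as a complete item here).

Augment with A' → A and build the canonical LR(0) collection (I0 = CLOSURE({[A' → . A]}), then GOTO on every symbol after a dot until no new states appear). It has 13 states:
  I0: { [A → . X X], [A → . c c], [A → .], [A' → . A], [T → . x], [X → . T x X], [X → . T], [X → . n n n], [X → .] }  — shift, 2 reduces
  I1: { [A' → A .] }  — accept
  I2: { [X → T . x X], [X → T .] }  — shift, reduce
  I3: { [A → X . X], [T → . x], [X → . T x X], [X → . T], [X → . n n n], [X → .] }  — shift, reduce
  I4: { [A → c . c] }  — shift
  I5: { [X → n . n n] }  — shift
  I6: { [T → x .] }  — reduce
  I7: { [X → n n . n] }  — shift
  I8: { [X → n n n .] }  — reduce
  I9: { [A → c c .] }  — reduce
  I10: { [A → X X .] }  — reduce
  I11: { [T → . x], [X → . T x X], [X → . T], [X → . n n n], [X → .], [X → T x . X] }  — shift, reduce
  I12: { [X → T x X .] }  — reduce

Conflict in state I0:
  Shift-reduce conflict between [A → .] and [A → . c c]
So the grammar is NOT LR(0).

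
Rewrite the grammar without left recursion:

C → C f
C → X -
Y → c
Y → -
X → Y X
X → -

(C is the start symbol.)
C → X - C'
C' → f C'
C' → ε
Y → c
Y → -
X → Y X
X → -

C is directly left-recursive. The standard transformation for
  A → A α₁ | ... | A α_m | β₁ | ... | β_n
is
  A  → β₁ A' | ... | β_n A'
  A' → α₁ A' | ... | α_m A' | ε

C → X - becomes C → X - C'
C → C f becomes C' → f C'
Add C' → ε

Productions for other non-terminals are unchanged:
  Y → c
  Y → -
  X → Y X
  X → -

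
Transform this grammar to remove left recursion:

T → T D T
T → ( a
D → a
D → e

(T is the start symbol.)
T → ( a T'
T' → D T T'
T' → ε
D → a
D → e

T is directly left-recursive. The standard transformation for
  A → A α₁ | ... | A α_m | β₁ | ... | β_n
is
  A  → β₁ A' | ... | β_n A'
  A' → α₁ A' | ... | α_m A' | ε

T → ( a becomes T → ( a T'
T → T D T becomes T' → D T T'
Add T' → ε

Productions for other non-terminals are unchanged:
  D → a
  D → e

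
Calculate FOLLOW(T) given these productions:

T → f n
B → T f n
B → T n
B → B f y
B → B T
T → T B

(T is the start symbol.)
{ $, 'f', 'n' }

To compute FOLLOW(T), find every occurrence of T on a right-hand side N → α T β: add FIRST(β) \ {ε}, and if β is empty or nullable also add FOLLOW(N). Iterate to a fixed point.

T is the start symbol, so $ ∈ FOLLOW(T).
In B → T f n: T is followed by f n, add FIRST(f n) \ {ε} = { 'f' }
In B → T n: T is followed by n, add FIRST(n) \ {ε} = { 'n' }
In B → B T: T is at the end, add FOLLOW(B)
In T → T B: T is followed by B, add FIRST(B) \ {ε} = { 'f' }

The FOLLOW sets referred to above (computed the same way, to a fixed point):
  FOLLOW(B) = { $, 'f', 'n' }

Taking the union: FOLLOW(T) = { $, 'f', 'n' }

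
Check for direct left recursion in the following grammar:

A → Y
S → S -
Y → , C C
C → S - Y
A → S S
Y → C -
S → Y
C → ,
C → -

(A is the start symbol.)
A → Y: starts with Y
S → S -: LEFT RECURSIVE (starts with S)
Y → , C C: starts with ','
C → S - Y: starts with S
A → S S: starts with S
Y → C -: starts with C
S → Y: starts with Y
C → ,: starts with ','
C → -: starts with '-'

The grammar has direct left recursion on: S.

Answer: Yes, S is left-recursive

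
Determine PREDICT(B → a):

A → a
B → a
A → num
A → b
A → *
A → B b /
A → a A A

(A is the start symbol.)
{ 'a' }

PREDICT(B → a) = (FIRST(RHS) \ {ε}) ∪ (FOLLOW(B) if ε ∈ FIRST(RHS), i.e. RHS ⇒* ε)
FIRST(a) = { 'a' }
ε ∉ FIRST(a), so FOLLOW(B) is not added.
PREDICT(B → a) = { 'a' }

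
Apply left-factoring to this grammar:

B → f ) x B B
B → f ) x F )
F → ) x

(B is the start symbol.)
B → f ) x B'
B' → B B
B' → F )
F → ) x

Left-factoring transforms A → αβ₁ | αβ₂ into A → αA' and A' → β₁ | β₂
(α is the longest common prefix among the alternatives). Repeat until
no nonterminal has two alternatives with a common prefix.

Round 1: B has alternatives sharing prefix 'f ) x'. Introduce B': B → f ) x B'
  Add: B' → B B
  Add: B' → F )

No remaining common prefixes — done.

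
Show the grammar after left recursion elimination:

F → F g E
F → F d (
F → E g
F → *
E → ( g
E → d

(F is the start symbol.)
F is directly left-recursive. The standard transformation for
  A → A α₁ | ... | A α_m | β₁ | ... | β_n
is
  A  → β₁ A' | ... | β_n A'
  A' → α₁ A' | ... | α_m A' | ε

F → E g becomes F → E g F'
F → * becomes F → * F'
F → F g E becomes F' → g E F'
F → F d ( becomes F' → d ( F'
Add F' → ε

Productions for other non-terminals are unchanged:
  E → ( g
  E → d

Resulting grammar:
F → E g F'
F → * F'
F' → g E F'
F' → d ( F'
F' → ε
E → ( g
E → d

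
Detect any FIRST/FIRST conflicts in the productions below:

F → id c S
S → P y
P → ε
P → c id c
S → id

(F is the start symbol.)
No FIRST/FIRST conflicts.

FIRST sets of the non-terminals at (or reachable through a nullable prefix from) the front of some alternative:
  FIRST(P) = { 'c', ε }

Productions for S:
  S → P y: FIRST = { 'c', 'y' }
  S → id: FIRST = { 'id' }
Productions for P:
  P → ε: FIRST = { ε }
  P → c id c: FIRST = { 'c' }
F has only one production, so no FIRST/FIRST conflict is possible there.

All alternatives of each non-terminal have pairwise disjoint FIRST sets.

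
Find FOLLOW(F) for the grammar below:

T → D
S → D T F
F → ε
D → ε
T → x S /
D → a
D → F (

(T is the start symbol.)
To compute FOLLOW(F), find every occurrence of F on a right-hand side N → α F β: add FIRST(β) \ {ε}, and if β is empty or nullable also add FOLLOW(N). Iterate to a fixed point.

In S → D T F: F is at the end, add FOLLOW(S)
In D → F (: F is followed by '(', add FIRST('(') \ {ε} = { '(' }

The FOLLOW sets referred to above (computed the same way, to a fixed point):
  FOLLOW(S) = { '/' }

Taking the union: FOLLOW(F) = { '(', '/' }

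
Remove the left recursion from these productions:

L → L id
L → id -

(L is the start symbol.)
L → id - L'
L' → id L'
L' → ε

L is directly left-recursive. The standard transformation for
  A → A α₁ | ... | A α_m | β₁ | ... | β_n
is
  A  → β₁ A' | ... | β_n A'
  A' → α₁ A' | ... | α_m A' | ε

L → id - becomes L → id - L'
L → L id becomes L' → id L'
Add L' → ε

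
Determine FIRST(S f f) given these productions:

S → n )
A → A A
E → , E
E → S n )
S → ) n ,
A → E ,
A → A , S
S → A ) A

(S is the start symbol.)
FIRST sets of the non-terminals involved (from the grammar, by fixed-point iteration):
  FIRST(S) = { ')', ',', 'n' }

To compute FIRST(S f f), process the symbols left to right:
Symbol S is a non-terminal. Add FIRST(S) \ {ε} = { ')', ',', 'n' }
S is not nullable (ε ∉ FIRST(S)), so stop here.
FIRST(S f f) = { ')', ',', 'n' }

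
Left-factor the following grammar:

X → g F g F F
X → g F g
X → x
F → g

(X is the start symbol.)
X → g F g X'
X' → F F
X' → ε
X → x
F → g

Left-factoring transforms A → αβ₁ | αβ₂ into A → αA' and A' → β₁ | β₂
(α is the longest common prefix among the alternatives). Repeat until
no nonterminal has two alternatives with a common prefix.

Round 1: X has alternatives sharing prefix 'g F g'. Introduce X': X → g F g X'
  Add: X' → F F
  Add: X' → ε

No remaining common prefixes — done.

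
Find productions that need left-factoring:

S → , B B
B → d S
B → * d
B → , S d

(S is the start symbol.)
Left-factoring is needed when two productions for the same non-terminal
share a common prefix on the right-hand side.

Productions for B:
  B → d S
  B → * d
  B → , S d

No common prefixes found.

Answer: No, left-factoring is not needed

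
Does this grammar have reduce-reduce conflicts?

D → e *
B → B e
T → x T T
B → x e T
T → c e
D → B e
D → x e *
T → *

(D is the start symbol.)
A reduce-reduce conflict occurs when an LR(0) state has two complete items [A → α .] and [B → β .] — both call for a reduction, and with no lookahead the parser cannot choose between them.

Augment with D' → D and build the canonical LR(0) collection (I0 = CLOSURE({[D' → . D]}), then GOTO on every symbol after a dot until no new states appear). It has 16 states:
  I0: { [B → . B e], [B → . x e T], [D → . B e], [D → . e *], [D → . x e *], [D' → . D] }  — shift
  I1: { [B → B . e], [D → B . e] }  — shift
  I2: { [D' → D .] }  — accept
  I3: { [D → e . *] }  — shift
  I4: { [B → x . e T], [D → x . e *] }  — shift
  I5: { [B → x e . T], [D → x e . *], [T → . *], [T → . c e], [T → . x T T] }  — shift
  I6: { [D → x e * .], [T → * .] }  — 2 reduces
  I7: { [B → x e T .] }  — reduce
  I8: { [T → c . e] }  — shift
  I9: { [T → . *], [T → . c e], [T → . x T T], [T → x . T T] }  — shift
  I10: { [T → * .] }  — reduce
  I11: { [T → . *], [T → . c e], [T → . x T T], [T → x T . T] }  — shift
  I12: { [T → x T T .] }  — reduce
  I13: { [T → c e .] }  — reduce
  I14: { [D → e * .] }  — reduce
  I15: { [B → B e .], [D → B e .] }  — 2 reduces

I6 contains complete items [D → x e * .], [T → * .] — reduce-reduce conflict.
I15 contains complete items [B → B e .], [D → B e .] — reduce-reduce conflict.

Answer: Yes — I6: [D → x e * .] vs [T → * .]; I15: [B → B e .] vs [D → B e .]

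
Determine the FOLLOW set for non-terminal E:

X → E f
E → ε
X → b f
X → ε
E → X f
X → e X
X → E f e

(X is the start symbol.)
In X → E f: E is followed by f, add FIRST(f) \ {ε} = { 'f' }
In X → E f e: E is followed by f e, add FIRST(f e) \ {ε} = { 'f' }

Taking the union: FOLLOW(E) = { 'f' }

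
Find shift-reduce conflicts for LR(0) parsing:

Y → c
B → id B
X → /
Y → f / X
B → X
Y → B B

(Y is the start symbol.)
No shift-reduce conflicts

Augment with Y' → Y and build the canonical LR(0) collection (I0 = CLOSURE({[Y' → . Y]}), then GOTO on every symbol after a dot until no new states appear). It has 12 states:
  I0: { [B → . X], [B → . id B], [X → . /], [Y → . B B], [Y → . c], [Y → . f / X], [Y' → . Y] }  — shift
  I1: { [X → / .] }  — reduce
  I2: { [B → . X], [B → . id B], [X → . /], [Y → B . B] }  — shift
  I3: { [B → X .] }  — reduce
  I4: { [Y' → Y .] }  — accept
  I5: { [Y → c .] }  — reduce
  I6: { [Y → f . / X] }  — shift
  I7: { [B → . X], [B → . id B], [B → id . B], [X → . /] }  — shift
  I8: { [B → id B .] }  — reduce
  I9: { [X → . /], [Y → f / . X] }  — shift
  I10: { [Y → f / X .] }  — reduce
  I11: { [Y → B B .] }  — reduce

No state contains both a complete item and a shift item.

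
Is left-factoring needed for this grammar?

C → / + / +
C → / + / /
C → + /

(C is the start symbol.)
Left-factoring is needed when two productions for the same non-terminal
share a common prefix on the right-hand side.

Productions for C:
  C → / + / +
  C → / + / /
  C → + /

Found common prefix '/ + /' in productions for C

Answer: Yes, C has productions with common prefix '/ + /'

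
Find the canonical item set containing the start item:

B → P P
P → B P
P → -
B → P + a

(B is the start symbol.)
First, augment the grammar with B' → B
I₀ = CLOSURE({ [B' → . B] }):
  [B' → . B] has the dot before B: add [B → . P P], [B → . P + a]
  [B → . P P] has the dot before P: add [P → . B P], [P → . -]
No further items can be added.

I₀ = { [B → . P + a], [B → . P P], [B' → . B], [P → . -], [P → . B P] }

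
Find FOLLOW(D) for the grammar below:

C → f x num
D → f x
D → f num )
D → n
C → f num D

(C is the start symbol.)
To compute FOLLOW(D), find every occurrence of D on a right-hand side N → α D β: add FIRST(β) \ {ε}, and if β is empty or nullable also add FOLLOW(N). Iterate to a fixed point.

In C → f num D: D is at the end, add FOLLOW(C)

The FOLLOW sets referred to above (computed the same way, to a fixed point):
  FOLLOW(C) = { $ }

Taking the union: FOLLOW(D) = { $ }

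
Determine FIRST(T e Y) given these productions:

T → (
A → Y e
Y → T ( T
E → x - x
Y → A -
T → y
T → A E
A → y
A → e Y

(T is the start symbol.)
FIRST sets of the non-terminals involved (from the grammar, by fixed-point iteration):
  FIRST(T) = { '(', 'e', 'y' }

To compute FIRST(T e Y), process the symbols left to right:
Symbol T is a non-terminal. Add FIRST(T) \ {ε} = { '(', 'e', 'y' }
T is not nullable (ε ∉ FIRST(T)), so stop here.
FIRST(T e Y) = { '(', 'e', 'y' }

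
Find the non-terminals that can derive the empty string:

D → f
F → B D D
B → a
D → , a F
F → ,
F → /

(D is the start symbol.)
There are no ε-productions, so no non-terminal can derive ε.
No non-terminals are nullable.

Answer: None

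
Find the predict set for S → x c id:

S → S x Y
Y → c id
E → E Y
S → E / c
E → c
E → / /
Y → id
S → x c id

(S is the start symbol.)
{ 'x' }

PREDICT(S → x c id) = (FIRST(RHS) \ {ε}) ∪ (FOLLOW(S) if ε ∈ FIRST(RHS), i.e. RHS ⇒* ε)
FIRST(x c id) = { 'x' }
ε ∉ FIRST(x c id), so FOLLOW(S) is not added.
PREDICT(S → x c id) = { 'x' }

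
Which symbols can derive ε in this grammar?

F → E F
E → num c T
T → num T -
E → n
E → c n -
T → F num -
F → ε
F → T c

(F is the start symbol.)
{ 'F' }

ε-productions: F → ε
So F is immediately nullable.
No further non-terminal can be added: every production for the remaining non-terminals contains a terminal or a non-nullable non-terminal.
Nullable = { 'F' }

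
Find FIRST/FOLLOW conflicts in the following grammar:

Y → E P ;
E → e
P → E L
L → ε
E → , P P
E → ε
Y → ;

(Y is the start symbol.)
Nullable non-terminals: E, L, P.

E: nullable alternative(s) E → ε; FOLLOW(E) = { ',', ';', 'e' }
  E → e: FIRST \ {ε} = { 'e' } — overlaps FOLLOW(E) on { 'e' }: CONFLICT
  E → , P P: FIRST \ {ε} = { ',' } — overlaps FOLLOW(E) on { ',' }: CONFLICT
  E → ε: FIRST \ {ε} = { } — this is the only nullable alternative, skip
L has a nullable alternative but only one production, so nothing to check.
P has a nullable alternative but only one production, so nothing to check.

Y has no nullable alternative, so no FIRST/FOLLOW check is needed there.

So the grammar has 2 FIRST/FOLLOW conflicts (marked CONFLICT above).

Answer: Yes. E → e with FOLLOW(E) on { 'e' }; E → ',' P P with FOLLOW(E) on { ',' }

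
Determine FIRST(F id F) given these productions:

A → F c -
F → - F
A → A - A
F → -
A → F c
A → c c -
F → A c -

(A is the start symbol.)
FIRST sets of the non-terminals involved (from the grammar, by fixed-point iteration):
  FIRST(F) = { '-', 'c' }

To compute FIRST(F id F), process the symbols left to right:
Symbol F is a non-terminal. Add FIRST(F) \ {ε} = { '-', 'c' }
F is not nullable (ε ∉ FIRST(F)), so stop here.
FIRST(F id F) = { '-', 'c' }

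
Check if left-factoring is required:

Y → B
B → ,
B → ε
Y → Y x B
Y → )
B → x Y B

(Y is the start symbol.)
Left-factoring is needed when two productions for the same non-terminal
share a common prefix on the right-hand side.

Productions for Y:
  Y → B
  Y → Y x B
  Y → )
Productions for B:
  B → ,
  B → ε
  B → x Y B

No common prefixes found.

Answer: No, left-factoring is not needed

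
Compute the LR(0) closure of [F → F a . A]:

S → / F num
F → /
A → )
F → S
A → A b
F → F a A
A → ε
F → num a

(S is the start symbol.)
{ [A → . )], [A → . A b], [A → .], [F → F a . A] }

Start with: [F → F a . A]
  [F → F a . A] has the dot before A: add [A → . )], [A → . A b], [A → .]
No further items can be added.

CLOSURE = { [A → . )], [A → . A b], [A → .], [F → F a . A] }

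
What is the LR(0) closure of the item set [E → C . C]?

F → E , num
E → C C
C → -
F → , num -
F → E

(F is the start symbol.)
Start with: [E → C . C]
  [E → C . C] has the dot before C: add [C → . -]
No further items can be added.

CLOSURE = { [C → . -], [E → C . C] }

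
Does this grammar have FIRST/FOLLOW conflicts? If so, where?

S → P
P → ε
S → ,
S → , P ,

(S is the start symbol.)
Nullable non-terminals: P, S.
FIRST sets used below: FIRST(P) = { ε }
P has a nullable alternative but only one production, so nothing to check.

S: nullable alternative(s) S → P; FOLLOW(S) = { $ }
  S → P: FIRST \ {ε} = { } — this is the only nullable alternative, skip
  S → ,: FIRST \ {ε} = { ',' } — disjoint from FOLLOW(S)
  S → , P ,: FIRST \ {ε} = { ',' } — disjoint from FOLLOW(S)

No FIRST/FOLLOW conflicts found.

Answer: No FIRST/FOLLOW conflicts.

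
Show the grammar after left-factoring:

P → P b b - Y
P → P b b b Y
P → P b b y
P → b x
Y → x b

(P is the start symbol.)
P → P b b P'
P' → - Y
P' → b Y
P' → y
P → b x
Y → x b

Left-factoring transforms A → αβ₁ | αβ₂ into A → αA' and A' → β₁ | β₂
(α is the longest common prefix among the alternatives). Repeat until
no nonterminal has two alternatives with a common prefix.

Round 1: P has alternatives sharing prefix 'P b b'. Introduce P': P → P b b P'
  Add: P' → - Y
  Add: P' → b Y
  Add: P' → y

No remaining common prefixes — done.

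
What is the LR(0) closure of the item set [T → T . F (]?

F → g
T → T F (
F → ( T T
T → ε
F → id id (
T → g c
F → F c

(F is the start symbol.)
Start with: [T → T . F (]
  [T → T . F (] has the dot before F: add [F → . g], [F → . ( T T], [F → . id id (], [F → . F c]
No further items can be added.

CLOSURE = { [F → . ( T T], [F → . F c], [F → . g], [F → . id id (], [T → T . F (] }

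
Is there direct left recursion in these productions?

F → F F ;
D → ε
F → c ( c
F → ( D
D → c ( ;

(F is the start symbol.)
Yes, F is left-recursive

Direct left recursion occurs when N → N α for some non-terminal N (the right-hand side begins with the left-hand side itself).

F → F F ;: LEFT RECURSIVE (starts with F)
D → ε: starts with ε
F → c ( c: starts with c
F → ( D: starts with '('
D → c ( ;: starts with c

The grammar has direct left recursion on: F.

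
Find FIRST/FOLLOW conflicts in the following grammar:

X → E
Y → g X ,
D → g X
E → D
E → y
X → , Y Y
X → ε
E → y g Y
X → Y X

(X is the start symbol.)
Yes. X → ',' Y Y with FOLLOW(X) on { ',' }

Nullable non-terminals: X.
FIRST sets used below: FIRST(E) = { 'g', 'y' }, FIRST(Y) = { 'g' }

X: nullable alternative(s) X → ε; FOLLOW(X) = { $, ',' }
  X → E: FIRST \ {ε} = { 'g', 'y' } — disjoint from FOLLOW(X)
  X → , Y Y: FIRST \ {ε} = { ',' } — overlaps FOLLOW(X) on { ',' }: CONFLICT
  X → ε: FIRST \ {ε} = { } — this is the only nullable alternative, skip
  X → Y X: FIRST \ {ε} = { 'g' } — disjoint from FOLLOW(X)

D, E, Y have no nullable alternative, so no FIRST/FOLLOW check is needed there.

So the grammar has 1 FIRST/FOLLOW conflict (marked CONFLICT above).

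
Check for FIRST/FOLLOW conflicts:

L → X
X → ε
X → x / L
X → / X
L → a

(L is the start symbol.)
A FIRST/FOLLOW conflict occurs when a non-terminal N has a nullable alternative N → β (β ⇒* ε) and another alternative N → α with FIRST(α) ∩ FOLLOW(N) ≠ ∅: on such a lookahead the parser cannot decide between expanding α and letting N vanish via β.

Nullable non-terminals: L, X.
FIRST sets used below: FIRST(X) = { '/', 'x', ε }

L: nullable alternative(s) L → X; FOLLOW(L) = { $ }
  L → X: FIRST \ {ε} = { '/', 'x' } — this is the only nullable alternative, skip
  L → a: FIRST \ {ε} = { 'a' } — disjoint from FOLLOW(L)

X: nullable alternative(s) X → ε; FOLLOW(X) = { $ }
  X → ε: FIRST \ {ε} = { } — this is the only nullable alternative, skip
  X → x / L: FIRST \ {ε} = { 'x' } — disjoint from FOLLOW(X)
  X → / X: FIRST \ {ε} = { '/' } — disjoint from FOLLOW(X)

No FIRST/FOLLOW conflicts found.

Answer: No FIRST/FOLLOW conflicts.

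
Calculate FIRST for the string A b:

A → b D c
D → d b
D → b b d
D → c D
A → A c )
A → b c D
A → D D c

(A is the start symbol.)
{ 'b', 'c', 'd' }

FIRST sets of the non-terminals involved (from the grammar, by fixed-point iteration):
  FIRST(A) = { 'b', 'c', 'd' }

To compute FIRST(A b), process the symbols left to right:
Symbol A is a non-terminal. Add FIRST(A) \ {ε} = { 'b', 'c', 'd' }
A is not nullable (ε ∉ FIRST(A)), so stop here.
FIRST(A b) = { 'b', 'c', 'd' }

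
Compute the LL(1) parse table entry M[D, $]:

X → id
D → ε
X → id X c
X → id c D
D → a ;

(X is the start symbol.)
To find M[D, $], we find productions for D where $ is in the predict set (PREDICT(N → α) = (FIRST(α) \ {ε}) ∪ (FOLLOW(N) if α ⇒* ε)).

Relevant sets:
  FOLLOW(D) = { $, 'c' }

D → ε: PREDICT = { $, 'c' }
  $ is in predict set, so this production goes in M[D, $]
D → a ;: PREDICT = { 'a' }

M[D, $] = D → ε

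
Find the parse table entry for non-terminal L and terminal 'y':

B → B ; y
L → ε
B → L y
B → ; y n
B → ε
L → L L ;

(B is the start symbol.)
To find M[L, 'y'], we find productions for L where 'y' is in the predict set (PREDICT(N → α) = (FIRST(α) \ {ε}) ∪ (FOLLOW(N) if α ⇒* ε)).

Relevant sets:
  FIRST(L) = { ';', ε }
  FOLLOW(L) = { ';', 'y' }

L → ε: PREDICT = { ';', 'y' }
  'y' is in predict set, so this production goes in M[L, 'y']
L → L L ;: PREDICT = { ';' }

M[L, 'y'] = L → ε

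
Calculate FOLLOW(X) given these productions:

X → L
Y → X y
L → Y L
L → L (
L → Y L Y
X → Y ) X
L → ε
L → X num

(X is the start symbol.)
To compute FOLLOW(X), find every occurrence of X on a right-hand side N → α X β: add FIRST(β) \ {ε}, and if β is empty or nullable also add FOLLOW(N). Iterate to a fixed point.

X is the start symbol, so $ ∈ FOLLOW(X).
In Y → X y: X is followed by y, add FIRST(y) \ {ε} = { 'y' }
In X → Y ) X: X is at the end; this adds FOLLOW(X) to itself — nothing new
In L → X num: X is followed by num, add FIRST(num) \ {ε} = { 'num' }

Taking the union: FOLLOW(X) = { $, 'num', 'y' }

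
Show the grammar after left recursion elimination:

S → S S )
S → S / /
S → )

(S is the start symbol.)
S is directly left-recursive. The standard transformation for
  A → A α₁ | ... | A α_m | β₁ | ... | β_n
is
  A  → β₁ A' | ... | β_n A'
  A' → α₁ A' | ... | α_m A' | ε

S → ) becomes S → ) S'
S → S S ) becomes S' → S ) S'
S → S / / becomes S' → / / S'
Add S' → ε

Resulting grammar:
S → ) S'
S' → S ) S'
S' → / / S'
S' → ε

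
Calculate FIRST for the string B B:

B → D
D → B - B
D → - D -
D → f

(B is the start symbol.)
{ '-', 'f' }

FIRST sets of the non-terminals involved (from the grammar, by fixed-point iteration):
  FIRST(B) = { '-', 'f' }

To compute FIRST(B B), process the symbols left to right:
Symbol B is a non-terminal. Add FIRST(B) \ {ε} = { '-', 'f' }
B is not nullable (ε ∉ FIRST(B)), so stop here.
FIRST(B B) = { '-', 'f' }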